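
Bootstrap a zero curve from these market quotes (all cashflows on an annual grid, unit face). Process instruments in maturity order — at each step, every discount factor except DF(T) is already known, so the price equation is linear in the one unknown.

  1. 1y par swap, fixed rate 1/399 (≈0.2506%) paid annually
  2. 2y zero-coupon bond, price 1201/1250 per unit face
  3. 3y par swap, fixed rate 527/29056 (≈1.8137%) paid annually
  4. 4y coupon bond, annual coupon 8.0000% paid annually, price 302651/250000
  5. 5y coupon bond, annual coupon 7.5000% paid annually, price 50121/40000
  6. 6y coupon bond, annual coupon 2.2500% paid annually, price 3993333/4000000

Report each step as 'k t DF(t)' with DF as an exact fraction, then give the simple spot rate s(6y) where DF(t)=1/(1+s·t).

1 1 399/400
2 2 1201/1250
3 3 9473/10000
4 4 9057/10000
5 5 8997/10000
6 6 8727/10000
s(6y) = (1/(8727/10000) − 1)/(6) = 1273/52362 ≈ 2.4312%

step 1 [1y] swap r/1=1/399: DF=(1 − 1/399·(0))/(1+1/399) = 399/400 ≈ 0.997500
step 2 [2y] zero: DF = P = 1201/1250 ≈ 0.960800
step 3 [3y] swap r/1=527/29056: DF=(1 − 527/29056·(0.997500+0.960800))/(1+527/29056) = 9473/10000 ≈ 0.947300
step 4 [4y] bond c/1=2/25: DF=(302651/250000 − 2/25·(0.997500+0.960800+0.947300))/(1+2/25) = 9057/10000 ≈ 0.905700
step 5 [5y] bond c/1=3/40: DF=(50121/40000 − 3/40·(0.997500+0.960800+0.947300+0.905700))/(1+3/40) = 8997/10000 ≈ 0.899700
step 6 [6y] bond c/1=9/400: DF=(3993333/4000000 − 9/400·(0.997500+0.960800+0.947300+0.905700+0.899700))/(1+9/400) = 8727/10000 ≈ 0.872700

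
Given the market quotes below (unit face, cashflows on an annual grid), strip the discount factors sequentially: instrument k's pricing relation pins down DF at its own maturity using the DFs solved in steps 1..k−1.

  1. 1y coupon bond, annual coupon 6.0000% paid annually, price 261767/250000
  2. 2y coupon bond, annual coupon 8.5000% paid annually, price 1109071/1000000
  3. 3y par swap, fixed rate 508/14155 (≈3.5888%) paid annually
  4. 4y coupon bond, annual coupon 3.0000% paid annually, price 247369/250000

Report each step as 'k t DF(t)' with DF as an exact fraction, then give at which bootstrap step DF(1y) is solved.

step 1 [1y] bond c/1=3/50: DF=(261767/250000 − 3/50·(0))/(1+3/50) = 4939/5000 ≈ 0.987800
step 2 [2y] bond c/1=17/200: DF=(1109071/1000000 − 17/200·(0.987800))/(1+17/200) = 1181/1250 ≈ 0.944800
step 3 [3y] swap r/1=508/14155: DF=(1 − 508/14155·(0.987800+0.944800))/(1+508/14155) = 1123/1250 ≈ 0.898400
step 4 [4y] bond c/1=3/100: DF=(247369/250000 − 3/100·(0.987800+0.944800+0.898400))/(1+3/100) = 4391/5000 ≈ 0.878200

1 1 4939/5000
2 2 1181/1250
3 3 1123/1250
4 4 4391/5000
DF(1y) is solved at step 1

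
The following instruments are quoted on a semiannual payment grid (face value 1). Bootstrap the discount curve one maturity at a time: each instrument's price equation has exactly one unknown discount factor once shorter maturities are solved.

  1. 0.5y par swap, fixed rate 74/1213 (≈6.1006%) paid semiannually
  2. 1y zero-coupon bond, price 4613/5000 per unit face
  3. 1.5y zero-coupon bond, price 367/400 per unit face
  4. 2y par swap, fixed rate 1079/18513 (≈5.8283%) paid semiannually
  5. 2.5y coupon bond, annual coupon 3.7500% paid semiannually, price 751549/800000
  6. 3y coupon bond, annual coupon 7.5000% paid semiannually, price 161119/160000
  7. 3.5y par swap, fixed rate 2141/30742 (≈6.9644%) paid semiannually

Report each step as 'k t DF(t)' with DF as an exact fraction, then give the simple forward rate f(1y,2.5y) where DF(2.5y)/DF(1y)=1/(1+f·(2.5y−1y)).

1 1/2 1213/1250
2 1 4613/5000
3 3/2 367/400
4 2 8921/10000
5 5/2 427/500
6 3 8059/10000
7 7/2 7859/10000
f(1y,2.5y) = ((4613/5000)/(427/500) − 1)/(3/2) = 49/915 ≈ 5.3552%

step 1 [0.5y] swap r/2=37/1213: DF=(1 − 37/1213·(0))/(1+37/1213) = 1213/1250 ≈ 0.970400
step 2 [1y] zero: DF = P = 4613/5000 ≈ 0.922600
step 3 [1.5y] zero: DF = P = 367/400 ≈ 0.917500
step 4 [2y] swap r/2=1079/37026: DF=(1 − 1079/37026·(0.970400+0.922600+0.917500))/(1+1079/37026) = 8921/10000 ≈ 0.892100
step 5 [2.5y] bond c/2=3/160: DF=(751549/800000 − 3/160·(0.970400+0.922600+0.917500+0.892100))/(1+3/160) = 427/500 ≈ 0.854000
step 6 [3y] bond c/2=3/80: DF=(161119/160000 − 3/80·(0.970400+0.922600+0.917500+0.892100+0.854000))/(1+3/80) = 8059/10000 ≈ 0.805900
step 7 [3.5y] swap r/2=2141/61484: DF=(1 − 2141/61484·(0.970400+0.922600+0.917500+0.892100+0.854000+0.805900))/(1+2141/61484) = 7859/10000 ≈ 0.785900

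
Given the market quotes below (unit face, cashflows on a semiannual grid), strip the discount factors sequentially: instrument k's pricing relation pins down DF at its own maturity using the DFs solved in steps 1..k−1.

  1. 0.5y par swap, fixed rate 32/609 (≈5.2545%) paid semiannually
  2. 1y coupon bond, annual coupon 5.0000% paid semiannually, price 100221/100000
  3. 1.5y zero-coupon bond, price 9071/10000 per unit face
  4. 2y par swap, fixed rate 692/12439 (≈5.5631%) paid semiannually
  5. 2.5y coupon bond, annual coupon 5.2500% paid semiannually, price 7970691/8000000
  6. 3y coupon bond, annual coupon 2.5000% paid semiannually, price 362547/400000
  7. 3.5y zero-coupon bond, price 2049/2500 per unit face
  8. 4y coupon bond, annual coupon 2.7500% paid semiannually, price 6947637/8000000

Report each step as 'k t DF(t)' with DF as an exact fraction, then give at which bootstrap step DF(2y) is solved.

step 1 [0.5y] swap r/2=16/609: DF=(1 − 16/609·(0))/(1+16/609) = 609/625 ≈ 0.974400
step 2 [1y] bond c/2=1/40: DF=(100221/100000 − 1/40·(0.974400))/(1+1/40) = 477/500 ≈ 0.954000
step 3 [1.5y] zero: DF = P = 9071/10000 ≈ 0.907100
step 4 [2y] swap r/2=346/12439: DF=(1 − 346/12439·(0.974400+0.954000+0.907100))/(1+346/12439) = 4481/5000 ≈ 0.896200
step 5 [2.5y] bond c/2=21/800: DF=(7970691/8000000 − 21/800·(0.974400+0.954000+0.907100+0.896200))/(1+21/800) = 4377/5000 ≈ 0.875400
step 6 [3y] bond c/2=1/80: DF=(362547/400000 − 1/80·(0.974400+0.954000+0.907100+0.896200+0.875400))/(1+1/80) = 8383/10000 ≈ 0.838300
step 7 [3.5y] zero: DF = P = 2049/2500 ≈ 0.819600
step 8 [4y] bond c/2=11/800: DF=(6947637/8000000 − 11/800·(0.974400+0.954000+0.907100+0.896200+0.875400+0.838300+0.819600))/(1+11/800) = 7717/10000 ≈ 0.771700

1 1/2 609/625
2 1 477/500
3 3/2 9071/10000
4 2 4481/5000
5 5/2 4377/5000
6 3 8383/10000
7 7/2 2049/2500
8 4 7717/10000
DF(2y) is solved at step 4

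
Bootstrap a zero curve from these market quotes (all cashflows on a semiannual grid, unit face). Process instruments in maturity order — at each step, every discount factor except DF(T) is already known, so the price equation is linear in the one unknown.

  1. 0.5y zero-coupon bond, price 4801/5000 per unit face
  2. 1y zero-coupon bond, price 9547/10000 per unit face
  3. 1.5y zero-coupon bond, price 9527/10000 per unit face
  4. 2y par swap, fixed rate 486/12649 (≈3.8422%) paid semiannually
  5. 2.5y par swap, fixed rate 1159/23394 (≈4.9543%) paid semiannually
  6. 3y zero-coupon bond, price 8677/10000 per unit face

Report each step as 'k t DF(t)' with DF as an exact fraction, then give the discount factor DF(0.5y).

step 1 [0.5y] zero: DF = P = 4801/5000 ≈ 0.960200
step 2 [1y] zero: DF = P = 9547/10000 ≈ 0.954700
step 3 [1.5y] zero: DF = P = 9527/10000 ≈ 0.952700
step 4 [2y] swap r/2=243/12649: DF=(1 − 243/12649·(0.960200+0.954700+0.952700))/(1+243/12649) = 9271/10000 ≈ 0.927100
step 5 [2.5y] swap r/2=1159/46788: DF=(1 − 1159/46788·(0.960200+0.954700+0.952700+0.927100))/(1+1159/46788) = 8841/10000 ≈ 0.884100
step 6 [3y] zero: DF = P = 8677/10000 ≈ 0.867700

1 1/2 4801/5000
2 1 9547/10000
3 3/2 9527/10000
4 2 9271/10000
5 5/2 8841/10000
6 3 8677/10000
DF(0.5y) = 4801/5000 ≈ 0.960200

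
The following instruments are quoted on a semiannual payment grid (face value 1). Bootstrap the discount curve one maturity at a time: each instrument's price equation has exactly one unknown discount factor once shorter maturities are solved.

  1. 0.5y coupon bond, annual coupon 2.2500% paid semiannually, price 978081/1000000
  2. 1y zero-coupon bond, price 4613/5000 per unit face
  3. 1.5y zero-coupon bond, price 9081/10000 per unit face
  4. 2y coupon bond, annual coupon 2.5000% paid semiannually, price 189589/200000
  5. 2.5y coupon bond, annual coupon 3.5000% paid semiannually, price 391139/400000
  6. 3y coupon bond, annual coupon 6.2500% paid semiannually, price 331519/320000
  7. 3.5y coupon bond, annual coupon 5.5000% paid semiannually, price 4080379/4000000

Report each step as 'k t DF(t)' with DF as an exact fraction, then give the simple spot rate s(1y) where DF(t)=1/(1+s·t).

1 1/2 1209/1250
2 1 4613/5000
3 3/2 9081/10000
4 2 9017/10000
5 5/2 4487/5000
6 3 8653/10000
7 7/2 4233/5000
s(1y) = (1/(4613/5000) − 1)/(1) = 387/4613 ≈ 8.3893%

step 1 [0.5y] bond c/2=9/800: DF=(978081/1000000 − 9/800·(0))/(1+9/800) = 1209/1250 ≈ 0.967200
step 2 [1y] zero: DF = P = 4613/5000 ≈ 0.922600
step 3 [1.5y] zero: DF = P = 9081/10000 ≈ 0.908100
step 4 [2y] bond c/2=1/80: DF=(189589/200000 − 1/80·(0.967200+0.922600+0.908100))/(1+1/80) = 9017/10000 ≈ 0.901700
step 5 [2.5y] bond c/2=7/400: DF=(391139/400000 − 7/400·(0.967200+0.922600+0.908100+0.901700))/(1+7/400) = 4487/5000 ≈ 0.897400
step 6 [3y] bond c/2=1/32: DF=(331519/320000 − 1/32·(0.967200+0.922600+0.908100+0.901700+0.897400))/(1+1/32) = 8653/10000 ≈ 0.865300
step 7 [3.5y] bond c/2=11/400: DF=(4080379/4000000 − 11/400·(0.967200+0.922600+0.908100+0.901700+0.897400+0.865300))/(1+11/400) = 4233/5000 ≈ 0.846600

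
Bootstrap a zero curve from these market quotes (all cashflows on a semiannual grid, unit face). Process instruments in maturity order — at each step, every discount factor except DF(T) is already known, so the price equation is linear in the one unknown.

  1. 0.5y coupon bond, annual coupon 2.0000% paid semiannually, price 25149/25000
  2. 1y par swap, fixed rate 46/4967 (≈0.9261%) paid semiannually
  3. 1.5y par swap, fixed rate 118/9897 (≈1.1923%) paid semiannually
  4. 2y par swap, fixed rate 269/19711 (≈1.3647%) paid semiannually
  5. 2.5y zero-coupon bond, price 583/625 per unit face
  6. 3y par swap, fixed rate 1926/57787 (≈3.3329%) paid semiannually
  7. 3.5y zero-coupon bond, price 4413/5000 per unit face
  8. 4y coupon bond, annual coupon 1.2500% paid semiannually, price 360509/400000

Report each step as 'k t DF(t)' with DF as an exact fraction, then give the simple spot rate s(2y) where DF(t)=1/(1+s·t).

1 1/2 249/250
2 1 2477/2500
3 3/2 9823/10000
4 2 9731/10000
5 5/2 583/625
6 3 9037/10000
7 7/2 4413/5000
8 4 8543/10000
s(2y) = (1/(9731/10000) − 1)/(2) = 269/19462 ≈ 1.3822%

step 1 [0.5y] bond c/2=1/100: DF=(25149/25000 − 1/100·(0))/(1+1/100) = 249/250 ≈ 0.996000
step 2 [1y] swap r/2=23/4967: DF=(1 − 23/4967·(0.996000))/(1+23/4967) = 2477/2500 ≈ 0.990800
step 3 [1.5y] swap r/2=59/9897: DF=(1 − 59/9897·(0.996000+0.990800))/(1+59/9897) = 9823/10000 ≈ 0.982300
step 4 [2y] swap r/2=269/39422: DF=(1 − 269/39422·(0.996000+0.990800+0.982300))/(1+269/39422) = 9731/10000 ≈ 0.973100
step 5 [2.5y] zero: DF = P = 583/625 ≈ 0.932800
step 6 [3y] swap r/2=963/57787: DF=(1 − 963/57787·(0.996000+0.990800+0.982300+0.973100+0.932800))/(1+963/57787) = 9037/10000 ≈ 0.903700
step 7 [3.5y] zero: DF = P = 4413/5000 ≈ 0.882600
step 8 [4y] bond c/2=1/160: DF=(360509/400000 − 1/160·(0.996000+0.990800+0.982300+0.973100+0.932800+0.903700+0.882600))/(1+1/160) = 8543/10000 ≈ 0.854300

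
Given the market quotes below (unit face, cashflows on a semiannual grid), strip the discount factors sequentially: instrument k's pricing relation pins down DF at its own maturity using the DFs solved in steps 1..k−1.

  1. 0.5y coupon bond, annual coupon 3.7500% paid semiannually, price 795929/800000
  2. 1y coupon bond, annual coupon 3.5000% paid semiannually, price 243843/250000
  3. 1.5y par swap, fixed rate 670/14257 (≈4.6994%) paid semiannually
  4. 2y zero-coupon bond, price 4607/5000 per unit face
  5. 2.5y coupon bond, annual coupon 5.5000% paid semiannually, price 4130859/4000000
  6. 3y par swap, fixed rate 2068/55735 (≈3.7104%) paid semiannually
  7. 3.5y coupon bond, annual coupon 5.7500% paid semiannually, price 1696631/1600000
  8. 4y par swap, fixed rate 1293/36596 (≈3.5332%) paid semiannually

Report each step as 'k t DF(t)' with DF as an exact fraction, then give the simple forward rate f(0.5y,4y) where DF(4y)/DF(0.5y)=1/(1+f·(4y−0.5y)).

step 1 [0.5y] bond c/2=3/160: DF=(795929/800000 − 3/160·(0))/(1+3/160) = 4883/5000 ≈ 0.976600
step 2 [1y] bond c/2=7/400: DF=(243843/250000 − 7/400·(0.976600))/(1+7/400) = 4709/5000 ≈ 0.941800
step 3 [1.5y] swap r/2=335/14257: DF=(1 − 335/14257·(0.976600+0.941800))/(1+335/14257) = 933/1000 ≈ 0.933000
step 4 [2y] zero: DF = P = 4607/5000 ≈ 0.921400
step 5 [2.5y] bond c/2=11/400: DF=(4130859/4000000 − 11/400·(0.976600+0.941800+0.933000+0.921400))/(1+11/400) = 9041/10000 ≈ 0.904100
step 6 [3y] swap r/2=1034/55735: DF=(1 − 1034/55735·(0.976600+0.941800+0.933000+0.921400+0.904100))/(1+1034/55735) = 4483/5000 ≈ 0.896600
step 7 [3.5y] bond c/2=23/800: DF=(1696631/1600000 − 23/800·(0.976600+0.941800+0.933000+0.921400+0.904100+0.896600))/(1+23/800) = 7/8 ≈ 0.875000
step 8 [4y] swap r/2=1293/73192: DF=(1 − 1293/73192·(0.976600+0.941800+0.933000+0.921400+0.904100+0.896600+0.875000))/(1+1293/73192) = 8707/10000 ≈ 0.870700

1 1/2 4883/5000
2 1 4709/5000
3 3/2 933/1000
4 2 4607/5000
5 5/2 9041/10000
6 3 4483/5000
7 7/2 7/8
8 4 8707/10000
f(0.5y,4y) = ((4883/5000)/(8707/10000) − 1)/(7/2) = 2118/60949 ≈ 3.4750%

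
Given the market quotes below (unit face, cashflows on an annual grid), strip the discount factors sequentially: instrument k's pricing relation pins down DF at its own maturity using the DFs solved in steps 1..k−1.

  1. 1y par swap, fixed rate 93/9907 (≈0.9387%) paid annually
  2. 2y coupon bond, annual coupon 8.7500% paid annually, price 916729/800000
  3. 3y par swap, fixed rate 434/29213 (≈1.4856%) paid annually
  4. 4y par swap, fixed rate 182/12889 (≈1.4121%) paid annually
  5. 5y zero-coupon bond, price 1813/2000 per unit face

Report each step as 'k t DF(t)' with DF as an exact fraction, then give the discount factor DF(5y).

1 1 9907/10000
2 2 487/500
3 3 4783/5000
4 4 4727/5000
5 5 1813/2000
DF(5y) = 1813/2000 ≈ 0.906500

step 1 [1y] swap r/1=93/9907: DF=(1 − 93/9907·(0))/(1+93/9907) = 9907/10000 ≈ 0.990700
step 2 [2y] bond c/1=7/80: DF=(916729/800000 − 7/80·(0.990700))/(1+7/80) = 487/500 ≈ 0.974000
step 3 [3y] swap r/1=434/29213: DF=(1 − 434/29213·(0.990700+0.974000))/(1+434/29213) = 4783/5000 ≈ 0.956600
step 4 [4y] swap r/1=182/12889: DF=(1 − 182/12889·(0.990700+0.974000+0.956600))/(1+182/12889) = 4727/5000 ≈ 0.945400
step 5 [5y] zero: DF = P = 1813/2000 ≈ 0.906500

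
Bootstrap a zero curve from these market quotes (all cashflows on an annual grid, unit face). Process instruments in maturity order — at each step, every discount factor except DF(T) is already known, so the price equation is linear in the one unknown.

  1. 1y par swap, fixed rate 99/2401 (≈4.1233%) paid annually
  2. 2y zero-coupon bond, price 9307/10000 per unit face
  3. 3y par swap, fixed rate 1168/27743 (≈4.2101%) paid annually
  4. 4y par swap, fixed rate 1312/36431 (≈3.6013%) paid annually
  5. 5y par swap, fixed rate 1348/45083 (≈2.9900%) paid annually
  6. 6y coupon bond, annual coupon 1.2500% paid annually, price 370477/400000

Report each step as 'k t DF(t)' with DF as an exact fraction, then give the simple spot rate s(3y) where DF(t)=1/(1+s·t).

1 1 2401/2500
2 2 9307/10000
3 3 552/625
4 4 543/625
5 5 2163/2500
6 6 8591/10000
s(3y) = (1/(552/625) − 1)/(3) = 73/1656 ≈ 4.4082%

step 1 [1y] swap r/1=99/2401: DF=(1 − 99/2401·(0))/(1+99/2401) = 2401/2500 ≈ 0.960400
step 2 [2y] zero: DF = P = 9307/10000 ≈ 0.930700
step 3 [3y] swap r/1=1168/27743: DF=(1 − 1168/27743·(0.960400+0.930700))/(1+1168/27743) = 552/625 ≈ 0.883200
step 4 [4y] swap r/1=1312/36431: DF=(1 − 1312/36431·(0.960400+0.930700+0.883200))/(1+1312/36431) = 543/625 ≈ 0.868800
step 5 [5y] swap r/1=1348/45083: DF=(1 − 1348/45083·(0.960400+0.930700+0.883200+0.868800))/(1+1348/45083) = 2163/2500 ≈ 0.865200
step 6 [6y] bond c/1=1/80: DF=(370477/400000 − 1/80·(0.960400+0.930700+0.883200+0.868800+0.865200))/(1+1/80) = 8591/10000 ≈ 0.859100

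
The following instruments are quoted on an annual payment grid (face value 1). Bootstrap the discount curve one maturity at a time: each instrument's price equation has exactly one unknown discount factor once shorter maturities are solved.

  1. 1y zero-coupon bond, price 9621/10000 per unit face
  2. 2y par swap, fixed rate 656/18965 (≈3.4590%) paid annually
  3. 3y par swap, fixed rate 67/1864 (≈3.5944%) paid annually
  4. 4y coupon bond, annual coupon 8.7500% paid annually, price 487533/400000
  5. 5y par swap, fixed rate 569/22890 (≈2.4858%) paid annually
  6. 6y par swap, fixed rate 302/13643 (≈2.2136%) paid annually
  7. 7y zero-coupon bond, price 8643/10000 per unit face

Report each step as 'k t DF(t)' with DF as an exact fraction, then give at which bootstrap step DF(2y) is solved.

1 1 9621/10000
2 2 584/625
3 3 1799/2000
4 4 4479/5000
5 5 4431/5000
6 6 1099/1250
7 7 8643/10000
DF(2y) is solved at step 2

step 1 [1y] zero: DF = P = 9621/10000 ≈ 0.962100
step 2 [2y] swap r/1=656/18965: DF=(1 − 656/18965·(0.962100))/(1+656/18965) = 584/625 ≈ 0.934400
step 3 [3y] swap r/1=67/1864: DF=(1 − 67/1864·(0.962100+0.934400))/(1+67/1864) = 1799/2000 ≈ 0.899500
step 4 [4y] bond c/1=7/80: DF=(487533/400000 − 7/80·(0.962100+0.934400+0.899500))/(1+7/80) = 4479/5000 ≈ 0.895800
step 5 [5y] swap r/1=569/22890: DF=(1 − 569/22890·(0.962100+0.934400+0.899500+0.895800))/(1+569/22890) = 4431/5000 ≈ 0.886200
step 6 [6y] swap r/1=302/13643: DF=(1 − 302/13643·(0.962100+0.934400+0.899500+0.895800+0.886200))/(1+302/13643) = 1099/1250 ≈ 0.879200
step 7 [7y] zero: DF = P = 8643/10000 ≈ 0.864300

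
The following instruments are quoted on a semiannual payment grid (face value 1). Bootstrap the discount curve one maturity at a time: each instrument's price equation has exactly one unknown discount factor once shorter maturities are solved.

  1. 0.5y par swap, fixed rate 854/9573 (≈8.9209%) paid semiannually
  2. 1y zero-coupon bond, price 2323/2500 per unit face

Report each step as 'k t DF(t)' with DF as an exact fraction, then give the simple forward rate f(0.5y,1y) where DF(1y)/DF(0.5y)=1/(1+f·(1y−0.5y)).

1 1/2 9573/10000
2 1 2323/2500
f(0.5y,1y) = ((9573/10000)/(2323/2500) − 1)/(1/2) = 281/4646 ≈ 6.0482%

step 1 [0.5y] swap r/2=427/9573: DF=(1 − 427/9573·(0))/(1+427/9573) = 9573/10000 ≈ 0.957300
step 2 [1y] zero: DF = P = 2323/2500 ≈ 0.929200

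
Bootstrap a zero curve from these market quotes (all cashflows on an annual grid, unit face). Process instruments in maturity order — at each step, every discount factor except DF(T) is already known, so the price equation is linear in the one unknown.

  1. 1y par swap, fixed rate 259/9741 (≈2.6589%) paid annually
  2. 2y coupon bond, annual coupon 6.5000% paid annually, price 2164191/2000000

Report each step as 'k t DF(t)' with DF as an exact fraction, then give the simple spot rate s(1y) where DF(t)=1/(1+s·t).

1 1 9741/10000
2 2 4783/5000
s(1y) = (1/(9741/10000) − 1)/(1) = 259/9741 ≈ 2.6589%

step 1 [1y] swap r/1=259/9741: DF=(1 − 259/9741·(0))/(1+259/9741) = 9741/10000 ≈ 0.974100
step 2 [2y] bond c/1=13/200: DF=(2164191/2000000 − 13/200·(0.974100))/(1+13/200) = 4783/5000 ≈ 0.956600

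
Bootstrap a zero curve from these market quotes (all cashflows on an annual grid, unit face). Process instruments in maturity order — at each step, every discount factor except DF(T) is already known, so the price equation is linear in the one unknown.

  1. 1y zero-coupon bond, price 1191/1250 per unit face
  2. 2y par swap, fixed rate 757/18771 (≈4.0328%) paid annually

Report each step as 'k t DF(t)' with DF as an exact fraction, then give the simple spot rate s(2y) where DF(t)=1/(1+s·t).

1 1 1191/1250
2 2 9243/10000
s(2y) = (1/(9243/10000) − 1)/(2) = 757/18486 ≈ 4.0950%

step 1 [1y] zero: DF = P = 1191/1250 ≈ 0.952800
step 2 [2y] swap r/1=757/18771: DF=(1 − 757/18771·(0.952800))/(1+757/18771) = 9243/10000 ≈ 0.924300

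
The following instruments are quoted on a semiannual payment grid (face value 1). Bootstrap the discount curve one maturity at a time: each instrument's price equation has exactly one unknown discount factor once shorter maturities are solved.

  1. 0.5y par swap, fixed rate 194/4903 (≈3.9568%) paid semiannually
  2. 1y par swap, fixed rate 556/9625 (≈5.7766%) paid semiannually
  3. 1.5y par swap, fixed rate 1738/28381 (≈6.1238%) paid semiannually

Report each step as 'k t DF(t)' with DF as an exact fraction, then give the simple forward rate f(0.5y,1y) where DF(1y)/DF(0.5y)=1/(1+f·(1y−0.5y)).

1 1/2 4903/5000
2 1 2361/2500
3 3/2 9131/10000
f(0.5y,1y) = ((4903/5000)/(2361/2500) − 1)/(1/2) = 181/2361 ≈ 7.6662%

step 1 [0.5y] swap r/2=97/4903: DF=(1 − 97/4903·(0))/(1+97/4903) = 4903/5000 ≈ 0.980600
step 2 [1y] swap r/2=278/9625: DF=(1 − 278/9625·(0.980600))/(1+278/9625) = 2361/2500 ≈ 0.944400
step 3 [1.5y] swap r/2=869/28381: DF=(1 − 869/28381·(0.980600+0.944400))/(1+869/28381) = 9131/10000 ≈ 0.913100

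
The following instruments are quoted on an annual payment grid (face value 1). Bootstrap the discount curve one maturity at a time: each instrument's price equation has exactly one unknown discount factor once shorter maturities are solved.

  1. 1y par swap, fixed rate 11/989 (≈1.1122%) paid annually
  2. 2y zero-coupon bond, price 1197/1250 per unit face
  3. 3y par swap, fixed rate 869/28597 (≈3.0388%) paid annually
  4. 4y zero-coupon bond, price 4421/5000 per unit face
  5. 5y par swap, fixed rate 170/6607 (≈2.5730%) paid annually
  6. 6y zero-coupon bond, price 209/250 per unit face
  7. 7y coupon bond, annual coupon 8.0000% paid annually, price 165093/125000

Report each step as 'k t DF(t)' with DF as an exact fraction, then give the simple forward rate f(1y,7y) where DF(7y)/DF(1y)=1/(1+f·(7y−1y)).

step 1 [1y] swap r/1=11/989: DF=(1 − 11/989·(0))/(1+11/989) = 989/1000 ≈ 0.989000
step 2 [2y] zero: DF = P = 1197/1250 ≈ 0.957600
step 3 [3y] swap r/1=869/28597: DF=(1 − 869/28597·(0.989000+0.957600))/(1+869/28597) = 9131/10000 ≈ 0.913100
step 4 [4y] zero: DF = P = 4421/5000 ≈ 0.884200
step 5 [5y] swap r/1=170/6607: DF=(1 − 170/6607·(0.989000+0.957600+0.913100+0.884200))/(1+170/6607) = 881/1000 ≈ 0.881000
step 6 [6y] zero: DF = P = 209/250 ≈ 0.836000
step 7 [7y] bond c/1=2/25: DF=(165093/125000 − 2/25·(0.989000+0.957600+0.913100+0.884200+0.881000+0.836000))/(1+2/25) = 1023/1250 ≈ 0.818400

1 1 989/1000
2 2 1197/1250
3 3 9131/10000
4 4 4421/5000
5 5 881/1000
6 6 209/250
7 7 1023/1250
f(1y,7y) = ((989/1000)/(1023/1250) − 1)/(6) = 853/24552 ≈ 3.4743%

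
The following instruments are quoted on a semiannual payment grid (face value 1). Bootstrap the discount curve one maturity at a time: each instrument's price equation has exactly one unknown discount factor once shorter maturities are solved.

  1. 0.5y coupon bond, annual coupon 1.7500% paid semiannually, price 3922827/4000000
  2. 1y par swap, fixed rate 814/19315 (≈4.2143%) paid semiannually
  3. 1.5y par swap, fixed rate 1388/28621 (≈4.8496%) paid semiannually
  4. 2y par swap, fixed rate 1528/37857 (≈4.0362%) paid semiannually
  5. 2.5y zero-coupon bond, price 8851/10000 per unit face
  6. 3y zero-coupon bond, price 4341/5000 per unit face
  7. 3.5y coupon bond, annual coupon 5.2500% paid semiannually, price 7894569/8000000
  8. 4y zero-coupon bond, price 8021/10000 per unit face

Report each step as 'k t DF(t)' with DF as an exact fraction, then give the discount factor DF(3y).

step 1 [0.5y] bond c/2=7/800: DF=(3922827/4000000 − 7/800·(0))/(1+7/800) = 4861/5000 ≈ 0.972200
step 2 [1y] swap r/2=407/19315: DF=(1 − 407/19315·(0.972200))/(1+407/19315) = 9593/10000 ≈ 0.959300
step 3 [1.5y] swap r/2=694/28621: DF=(1 − 694/28621·(0.972200+0.959300))/(1+694/28621) = 4653/5000 ≈ 0.930600
step 4 [2y] swap r/2=764/37857: DF=(1 − 764/37857·(0.972200+0.959300+0.930600))/(1+764/37857) = 2309/2500 ≈ 0.923600
step 5 [2.5y] zero: DF = P = 8851/10000 ≈ 0.885100
step 6 [3y] zero: DF = P = 4341/5000 ≈ 0.868200
step 7 [3.5y] bond c/2=21/800: DF=(7894569/8000000 − 21/800·(0.972200+0.959300+0.930600+0.923600+0.885100+0.868200))/(1+21/800) = 8199/10000 ≈ 0.819900
step 8 [4y] zero: DF = P = 8021/10000 ≈ 0.802100

1 1/2 4861/5000
2 1 9593/10000
3 3/2 4653/5000
4 2 2309/2500
5 5/2 8851/10000
6 3 4341/5000
7 7/2 8199/10000
8 4 8021/10000
DF(3y) = 4341/5000 ≈ 0.868200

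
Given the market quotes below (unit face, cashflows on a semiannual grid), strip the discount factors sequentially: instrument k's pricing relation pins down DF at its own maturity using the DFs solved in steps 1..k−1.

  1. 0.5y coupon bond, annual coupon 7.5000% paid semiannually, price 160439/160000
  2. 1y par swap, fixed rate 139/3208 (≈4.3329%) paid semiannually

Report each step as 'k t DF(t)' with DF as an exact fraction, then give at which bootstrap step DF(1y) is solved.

1 1/2 1933/2000
2 1 9583/10000
DF(1y) is solved at step 2

step 1 [0.5y] bond c/2=3/80: DF=(160439/160000 − 3/80·(0))/(1+3/80) = 1933/2000 ≈ 0.966500
step 2 [1y] swap r/2=139/6416: DF=(1 − 139/6416·(0.966500))/(1+139/6416) = 9583/10000 ≈ 0.958300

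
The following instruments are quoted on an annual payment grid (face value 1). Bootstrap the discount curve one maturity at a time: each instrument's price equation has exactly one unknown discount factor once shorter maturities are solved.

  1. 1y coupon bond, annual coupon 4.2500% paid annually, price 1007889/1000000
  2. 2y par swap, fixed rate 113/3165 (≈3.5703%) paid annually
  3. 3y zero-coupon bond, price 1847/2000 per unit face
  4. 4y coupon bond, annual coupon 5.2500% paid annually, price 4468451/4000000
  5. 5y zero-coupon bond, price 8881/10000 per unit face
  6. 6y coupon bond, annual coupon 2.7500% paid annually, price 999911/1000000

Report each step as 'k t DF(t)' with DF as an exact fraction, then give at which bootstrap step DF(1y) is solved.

step 1 [1y] bond c/1=17/400: DF=(1007889/1000000 − 17/400·(0))/(1+17/400) = 2417/2500 ≈ 0.966800
step 2 [2y] swap r/1=113/3165: DF=(1 − 113/3165·(0.966800))/(1+113/3165) = 4661/5000 ≈ 0.932200
step 3 [3y] zero: DF = P = 1847/2000 ≈ 0.923500
step 4 [4y] bond c/1=21/400: DF=(4468451/4000000 − 21/400·(0.966800+0.932200+0.923500))/(1+21/400) = 4603/5000 ≈ 0.920600
step 5 [5y] zero: DF = P = 8881/10000 ≈ 0.888100
step 6 [6y] bond c/1=11/400: DF=(999911/1000000 − 11/400·(0.966800+0.932200+0.923500+0.920600+0.888100))/(1+11/400) = 2123/2500 ≈ 0.849200

1 1 2417/2500
2 2 4661/5000
3 3 1847/2000
4 4 4603/5000
5 5 8881/10000
6 6 2123/2500
DF(1y) is solved at step 1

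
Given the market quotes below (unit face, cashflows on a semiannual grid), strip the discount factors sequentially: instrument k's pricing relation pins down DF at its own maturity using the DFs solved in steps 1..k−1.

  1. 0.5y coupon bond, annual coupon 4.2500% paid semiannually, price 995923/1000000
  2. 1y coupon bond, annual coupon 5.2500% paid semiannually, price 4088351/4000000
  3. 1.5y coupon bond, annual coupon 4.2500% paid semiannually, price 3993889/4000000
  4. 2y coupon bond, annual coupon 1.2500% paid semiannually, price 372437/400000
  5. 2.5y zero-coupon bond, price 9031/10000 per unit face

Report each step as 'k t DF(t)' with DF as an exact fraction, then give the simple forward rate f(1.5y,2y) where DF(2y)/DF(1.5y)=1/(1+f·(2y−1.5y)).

1 1/2 1219/1250
2 1 971/1000
3 3/2 2343/2500
4 2 4537/5000
5 5/2 9031/10000
f(1.5y,2y) = ((2343/2500)/(4537/5000) − 1)/(1/2) = 298/4537 ≈ 6.5682%

step 1 [0.5y] bond c/2=17/800: DF=(995923/1000000 − 17/800·(0))/(1+17/800) = 1219/1250 ≈ 0.975200
step 2 [1y] bond c/2=21/800: DF=(4088351/4000000 − 21/800·(0.975200))/(1+21/800) = 971/1000 ≈ 0.971000
step 3 [1.5y] bond c/2=17/800: DF=(3993889/4000000 − 17/800·(0.975200+0.971000))/(1+17/800) = 2343/2500 ≈ 0.937200
step 4 [2y] bond c/2=1/160: DF=(372437/400000 − 1/160·(0.975200+0.971000+0.937200))/(1+1/160) = 4537/5000 ≈ 0.907400
step 5 [2.5y] zero: DF = P = 9031/10000 ≈ 0.903100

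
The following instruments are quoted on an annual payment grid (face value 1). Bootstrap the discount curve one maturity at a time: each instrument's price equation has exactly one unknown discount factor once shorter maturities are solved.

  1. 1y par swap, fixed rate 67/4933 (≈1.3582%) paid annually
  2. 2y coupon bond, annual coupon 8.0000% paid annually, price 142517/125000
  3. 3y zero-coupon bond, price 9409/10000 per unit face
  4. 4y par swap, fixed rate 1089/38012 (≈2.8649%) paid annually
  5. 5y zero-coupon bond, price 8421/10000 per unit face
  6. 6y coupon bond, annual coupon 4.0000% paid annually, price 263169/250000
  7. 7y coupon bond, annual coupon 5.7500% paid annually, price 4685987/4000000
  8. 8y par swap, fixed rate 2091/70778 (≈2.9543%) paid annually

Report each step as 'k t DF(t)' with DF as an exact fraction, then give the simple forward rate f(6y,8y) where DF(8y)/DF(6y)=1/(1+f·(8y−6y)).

step 1 [1y] swap r/1=67/4933: DF=(1 − 67/4933·(0))/(1+67/4933) = 4933/5000 ≈ 0.986600
step 2 [2y] bond c/1=2/25: DF=(142517/125000 − 2/25·(0.986600))/(1+2/25) = 4913/5000 ≈ 0.982600
step 3 [3y] zero: DF = P = 9409/10000 ≈ 0.940900
step 4 [4y] swap r/1=1089/38012: DF=(1 − 1089/38012·(0.986600+0.982600+0.940900))/(1+1089/38012) = 8911/10000 ≈ 0.891100
step 5 [5y] zero: DF = P = 8421/10000 ≈ 0.842100
step 6 [6y] bond c/1=1/25: DF=(263169/250000 − 1/25·(0.986600+0.982600+0.940900+0.891100+0.842100))/(1+1/25) = 521/625 ≈ 0.833600
step 7 [7y] bond c/1=23/400: DF=(4685987/4000000 − 23/400·(0.986600+0.982600+0.940900+0.891100+0.842100+0.833600))/(1+23/400) = 81/100 ≈ 0.810000
step 8 [8y] swap r/1=2091/70778: DF=(1 − 2091/70778·(0.986600+0.982600+0.940900+0.891100+0.842100+0.833600+0.810000))/(1+2091/70778) = 7909/10000 ≈ 0.790900

1 1 4933/5000
2 2 4913/5000
3 3 9409/10000
4 4 8911/10000
5 5 8421/10000
6 6 521/625
7 7 81/100
8 8 7909/10000
f(6y,8y) = ((521/625)/(7909/10000) − 1)/(2) = 427/15818 ≈ 2.6995%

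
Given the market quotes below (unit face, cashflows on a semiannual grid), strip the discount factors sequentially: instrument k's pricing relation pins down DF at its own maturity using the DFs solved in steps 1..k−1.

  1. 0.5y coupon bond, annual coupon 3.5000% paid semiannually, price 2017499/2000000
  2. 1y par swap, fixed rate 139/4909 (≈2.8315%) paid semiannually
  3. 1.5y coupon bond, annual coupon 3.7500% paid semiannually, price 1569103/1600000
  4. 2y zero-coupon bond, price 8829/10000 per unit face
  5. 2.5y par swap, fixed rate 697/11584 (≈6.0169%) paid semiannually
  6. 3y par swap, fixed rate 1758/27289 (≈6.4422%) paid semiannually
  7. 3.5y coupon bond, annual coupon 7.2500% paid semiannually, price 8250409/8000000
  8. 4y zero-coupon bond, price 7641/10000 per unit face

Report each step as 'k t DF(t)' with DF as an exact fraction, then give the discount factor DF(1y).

step 1 [0.5y] bond c/2=7/400: DF=(2017499/2000000 − 7/400·(0))/(1+7/400) = 4957/5000 ≈ 0.991400
step 2 [1y] swap r/2=139/9818: DF=(1 − 139/9818·(0.991400))/(1+139/9818) = 4861/5000 ≈ 0.972200
step 3 [1.5y] bond c/2=3/160: DF=(1569103/1600000 − 3/160·(0.991400+0.972200))/(1+3/160) = 1853/2000 ≈ 0.926500
step 4 [2y] zero: DF = P = 8829/10000 ≈ 0.882900
step 5 [2.5y] swap r/2=697/23168: DF=(1 − 697/23168·(0.991400+0.972200+0.926500+0.882900))/(1+697/23168) = 4303/5000 ≈ 0.860600
step 6 [3y] swap r/2=879/27289: DF=(1 − 879/27289·(0.991400+0.972200+0.926500+0.882900+0.860600))/(1+879/27289) = 4121/5000 ≈ 0.824200
step 7 [3.5y] bond c/2=29/800: DF=(8250409/8000000 − 29/800·(0.991400+0.972200+0.926500+0.882900+0.860600+0.824200))/(1+29/800) = 8043/10000 ≈ 0.804300
step 8 [4y] zero: DF = P = 7641/10000 ≈ 0.764100

1 1/2 4957/5000
2 1 4861/5000
3 3/2 1853/2000
4 2 8829/10000
5 5/2 4303/5000
6 3 4121/5000
7 7/2 8043/10000
8 4 7641/10000
DF(1y) = 4861/5000 ≈ 0.972200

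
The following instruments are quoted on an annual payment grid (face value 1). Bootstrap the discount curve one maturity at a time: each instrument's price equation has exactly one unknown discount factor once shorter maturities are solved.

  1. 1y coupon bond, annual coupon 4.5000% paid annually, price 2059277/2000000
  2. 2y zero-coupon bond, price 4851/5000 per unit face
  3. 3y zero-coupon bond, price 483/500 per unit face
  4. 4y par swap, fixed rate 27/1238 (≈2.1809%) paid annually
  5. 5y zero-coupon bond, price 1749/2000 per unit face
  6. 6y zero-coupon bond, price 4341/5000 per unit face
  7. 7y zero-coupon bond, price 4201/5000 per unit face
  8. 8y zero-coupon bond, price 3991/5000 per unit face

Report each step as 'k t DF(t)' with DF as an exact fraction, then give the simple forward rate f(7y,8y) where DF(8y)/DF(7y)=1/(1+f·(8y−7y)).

step 1 [1y] bond c/1=9/200: DF=(2059277/2000000 − 9/200·(0))/(1+9/200) = 9853/10000 ≈ 0.985300
step 2 [2y] zero: DF = P = 4851/5000 ≈ 0.970200
step 3 [3y] zero: DF = P = 483/500 ≈ 0.966000
step 4 [4y] swap r/1=27/1238: DF=(1 − 27/1238·(0.985300+0.970200+0.966000))/(1+27/1238) = 9163/10000 ≈ 0.916300
step 5 [5y] zero: DF = P = 1749/2000 ≈ 0.874500
step 6 [6y] zero: DF = P = 4341/5000 ≈ 0.868200
step 7 [7y] zero: DF = P = 4201/5000 ≈ 0.840200
step 8 [8y] zero: DF = P = 3991/5000 ≈ 0.798200

1 1 9853/10000
2 2 4851/5000
3 3 483/500
4 4 9163/10000
5 5 1749/2000
6 6 4341/5000
7 7 4201/5000
8 8 3991/5000
f(7y,8y) = ((4201/5000)/(3991/5000) − 1)/(1) = 210/3991 ≈ 5.2618%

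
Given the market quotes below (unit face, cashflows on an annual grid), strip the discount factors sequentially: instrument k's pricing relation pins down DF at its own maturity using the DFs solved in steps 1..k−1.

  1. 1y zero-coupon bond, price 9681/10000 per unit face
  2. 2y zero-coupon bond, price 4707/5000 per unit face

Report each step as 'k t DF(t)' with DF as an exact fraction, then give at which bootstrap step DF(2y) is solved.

step 1 [1y] zero: DF = P = 9681/10000 ≈ 0.968100
step 2 [2y] zero: DF = P = 4707/5000 ≈ 0.941400

1 1 9681/10000
2 2 4707/5000
DF(2y) is solved at step 2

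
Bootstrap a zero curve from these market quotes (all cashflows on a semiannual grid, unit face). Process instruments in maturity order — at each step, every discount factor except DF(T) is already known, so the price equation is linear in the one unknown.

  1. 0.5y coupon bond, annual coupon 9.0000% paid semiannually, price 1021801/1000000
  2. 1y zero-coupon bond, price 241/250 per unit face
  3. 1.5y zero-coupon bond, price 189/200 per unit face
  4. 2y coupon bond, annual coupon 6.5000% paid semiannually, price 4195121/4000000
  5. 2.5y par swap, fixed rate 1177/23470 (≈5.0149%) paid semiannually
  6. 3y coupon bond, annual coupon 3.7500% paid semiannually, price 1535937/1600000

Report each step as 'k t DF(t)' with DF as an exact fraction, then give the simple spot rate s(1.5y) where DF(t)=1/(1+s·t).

step 1 [0.5y] bond c/2=9/200: DF=(1021801/1000000 − 9/200·(0))/(1+9/200) = 4889/5000 ≈ 0.977800
step 2 [1y] zero: DF = P = 241/250 ≈ 0.964000
step 3 [1.5y] zero: DF = P = 189/200 ≈ 0.945000
step 4 [2y] bond c/2=13/400: DF=(4195121/4000000 − 13/400·(0.977800+0.964000+0.945000))/(1+13/400) = 9249/10000 ≈ 0.924900
step 5 [2.5y] swap r/2=1177/46940: DF=(1 − 1177/46940·(0.977800+0.964000+0.945000+0.924900))/(1+1177/46940) = 8823/10000 ≈ 0.882300
step 6 [3y] bond c/2=3/160: DF=(1535937/1600000 − 3/160·(0.977800+0.964000+0.945000+0.924900+0.882300))/(1+3/160) = 8559/10000 ≈ 0.855900

1 1/2 4889/5000
2 1 241/250
3 3/2 189/200
4 2 9249/10000
5 5/2 8823/10000
6 3 8559/10000
s(1.5y) = (1/(189/200) − 1)/(3/2) = 22/567 ≈ 3.8801%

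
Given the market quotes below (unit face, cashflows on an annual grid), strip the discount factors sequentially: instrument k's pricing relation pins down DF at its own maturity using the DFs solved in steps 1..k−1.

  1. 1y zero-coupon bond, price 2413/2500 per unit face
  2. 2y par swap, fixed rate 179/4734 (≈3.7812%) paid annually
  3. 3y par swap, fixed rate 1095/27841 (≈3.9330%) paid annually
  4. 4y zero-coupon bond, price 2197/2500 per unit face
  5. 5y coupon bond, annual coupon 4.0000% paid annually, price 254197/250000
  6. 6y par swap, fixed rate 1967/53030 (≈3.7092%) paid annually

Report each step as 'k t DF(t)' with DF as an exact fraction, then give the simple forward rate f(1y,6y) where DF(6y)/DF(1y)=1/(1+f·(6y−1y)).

step 1 [1y] zero: DF = P = 2413/2500 ≈ 0.965200
step 2 [2y] swap r/1=179/4734: DF=(1 − 179/4734·(0.965200))/(1+179/4734) = 2321/2500 ≈ 0.928400
step 3 [3y] swap r/1=1095/27841: DF=(1 − 1095/27841·(0.965200+0.928400))/(1+1095/27841) = 1781/2000 ≈ 0.890500
step 4 [4y] zero: DF = P = 2197/2500 ≈ 0.878800
step 5 [5y] bond c/1=1/25: DF=(254197/250000 − 1/25·(0.965200+0.928400+0.890500+0.878800))/(1+1/25) = 523/625 ≈ 0.836800
step 6 [6y] swap r/1=1967/53030: DF=(1 − 1967/53030·(0.965200+0.928400+0.890500+0.878800+0.836800))/(1+1967/53030) = 8033/10000 ≈ 0.803300

1 1 2413/2500
2 2 2321/2500
3 3 1781/2000
4 4 2197/2500
5 5 523/625
6 6 8033/10000
f(1y,6y) = ((2413/2500)/(8033/10000) − 1)/(5) = 1619/40165 ≈ 4.0309%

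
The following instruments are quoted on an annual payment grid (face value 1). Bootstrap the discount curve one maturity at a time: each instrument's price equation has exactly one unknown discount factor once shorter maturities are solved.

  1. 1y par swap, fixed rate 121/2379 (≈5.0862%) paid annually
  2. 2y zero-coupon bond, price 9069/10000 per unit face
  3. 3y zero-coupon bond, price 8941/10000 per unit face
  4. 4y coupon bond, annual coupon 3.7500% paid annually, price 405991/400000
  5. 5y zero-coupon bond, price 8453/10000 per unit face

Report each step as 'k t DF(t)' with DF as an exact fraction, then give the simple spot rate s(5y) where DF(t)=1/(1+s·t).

1 1 2379/2500
2 2 9069/10000
3 3 8941/10000
4 4 2197/2500
5 5 8453/10000
s(5y) = (1/(8453/10000) − 1)/(5) = 1547/42265 ≈ 3.6602%

step 1 [1y] swap r/1=121/2379: DF=(1 − 121/2379·(0))/(1+121/2379) = 2379/2500 ≈ 0.951600
step 2 [2y] zero: DF = P = 9069/10000 ≈ 0.906900
step 3 [3y] zero: DF = P = 8941/10000 ≈ 0.894100
step 4 [4y] bond c/1=3/80: DF=(405991/400000 − 3/80·(0.951600+0.906900+0.894100))/(1+3/80) = 2197/2500 ≈ 0.878800
step 5 [5y] zero: DF = P = 8453/10000 ≈ 0.845300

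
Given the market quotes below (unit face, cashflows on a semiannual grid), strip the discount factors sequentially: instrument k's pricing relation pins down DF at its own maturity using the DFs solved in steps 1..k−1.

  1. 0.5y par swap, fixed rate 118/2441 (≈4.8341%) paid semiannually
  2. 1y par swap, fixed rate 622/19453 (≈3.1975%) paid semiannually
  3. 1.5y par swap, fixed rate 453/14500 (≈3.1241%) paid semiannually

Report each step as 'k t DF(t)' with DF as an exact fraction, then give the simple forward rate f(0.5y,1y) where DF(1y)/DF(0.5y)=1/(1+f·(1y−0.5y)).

1 1/2 2441/2500
2 1 9689/10000
3 3/2 9547/10000
f(0.5y,1y) = ((2441/2500)/(9689/10000) − 1)/(1/2) = 150/9689 ≈ 1.5481%

step 1 [0.5y] swap r/2=59/2441: DF=(1 − 59/2441·(0))/(1+59/2441) = 2441/2500 ≈ 0.976400
step 2 [1y] swap r/2=311/19453: DF=(1 − 311/19453·(0.976400))/(1+311/19453) = 9689/10000 ≈ 0.968900
step 3 [1.5y] swap r/2=453/29000: DF=(1 − 453/29000·(0.976400+0.968900))/(1+453/29000) = 9547/10000 ≈ 0.954700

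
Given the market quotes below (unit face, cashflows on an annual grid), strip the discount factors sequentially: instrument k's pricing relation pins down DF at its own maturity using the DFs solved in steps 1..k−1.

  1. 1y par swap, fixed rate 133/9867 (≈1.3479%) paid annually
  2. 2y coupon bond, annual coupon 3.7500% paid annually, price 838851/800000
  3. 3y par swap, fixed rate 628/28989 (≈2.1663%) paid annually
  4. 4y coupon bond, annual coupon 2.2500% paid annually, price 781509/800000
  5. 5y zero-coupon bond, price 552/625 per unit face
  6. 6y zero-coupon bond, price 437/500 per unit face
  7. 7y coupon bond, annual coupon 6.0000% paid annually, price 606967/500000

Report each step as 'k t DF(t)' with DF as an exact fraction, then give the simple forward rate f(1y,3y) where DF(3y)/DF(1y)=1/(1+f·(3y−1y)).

1 1 9867/10000
2 2 39/40
3 3 2343/2500
4 4 2229/2500
5 5 552/625
6 6 437/500
7 7 1039/1250
f(1y,3y) = ((9867/10000)/(2343/2500) − 1)/(2) = 15/568 ≈ 2.6408%

step 1 [1y] swap r/1=133/9867: DF=(1 − 133/9867·(0))/(1+133/9867) = 9867/10000 ≈ 0.986700
step 2 [2y] bond c/1=3/80: DF=(838851/800000 − 3/80·(0.986700))/(1+3/80) = 39/40 ≈ 0.975000
step 3 [3y] swap r/1=628/28989: DF=(1 − 628/28989·(0.986700+0.975000))/(1+628/28989) = 2343/2500 ≈ 0.937200
step 4 [4y] bond c/1=9/400: DF=(781509/800000 − 9/400·(0.986700+0.975000+0.937200))/(1+9/400) = 2229/2500 ≈ 0.891600
step 5 [5y] zero: DF = P = 552/625 ≈ 0.883200
step 6 [6y] zero: DF = P = 437/500 ≈ 0.874000
step 7 [7y] bond c/1=3/50: DF=(606967/500000 − 3/50·(0.986700+0.975000+0.937200+0.891600+0.883200+0.874000))/(1+3/50) = 1039/1250 ≈ 0.831200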